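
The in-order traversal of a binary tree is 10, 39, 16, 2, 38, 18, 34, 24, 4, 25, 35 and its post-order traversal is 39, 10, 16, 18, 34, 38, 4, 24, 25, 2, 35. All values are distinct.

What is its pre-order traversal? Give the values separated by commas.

The last element of post-order is the root; it splits in-order into left and right subtrees.
Root 35: left subtree has 10 nodes {10, 39, 16, 2, 38, 18, 34, 24, 4, 25}, right has 0 { }.
  Root 2: left subtree has 3 nodes {10, 39, 16}, right has 6 {38, 18, 34, 24, 4, 25}.
    Root 16: left subtree has 2 nodes {10, 39}, right has 0 { }.
      Root 10: left subtree has 0 nodes { }, right has 1 {39}.
    Root 25: left subtree has 5 nodes {38, 18, 34, 24, 4}, right has 0 { }.
      Root 24: left subtree has 3 nodes {38, 18, 34}, right has 1 {4}.
        Root 38: left subtree has 0 nodes { }, right has 2 {18, 34}.
          Root 34: left subtree has 1 node {18}, right has 0 { }.

35, 2, 16, 10, 39, 25, 24, 38, 34, 18, 4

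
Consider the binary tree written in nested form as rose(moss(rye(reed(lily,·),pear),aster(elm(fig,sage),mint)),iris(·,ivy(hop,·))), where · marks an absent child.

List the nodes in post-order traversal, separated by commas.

lily, reed, pear, rye, fig, sage, elm, mint, aster, moss, hop, ivy, iris, rose

Post-order visits the left subtree, then the right subtree, then the node.
At rose: go left to moss.
  At moss: go left to rye.
    At rye: go left to reed.
      At reed: go left to lily.
        lily is a leaf — visit lily.
      At reed: no right child.
      Visit reed.
    At rye: go right to pear.
      pear is a leaf — visit pear.
    Visit rye.
  At moss: go right to aster.
    At aster: go left to elm.
      At elm: go left to fig.
        fig is a leaf — visit fig.
      At elm: go right to sage.
        sage is a leaf — visit sage.
      Visit elm.
    At aster: go right to mint.
      mint is a leaf — visit mint.
    Visit aster.
  Visit moss.
At rose: go right to iris.
  At iris: no left child.
  At iris: go right to ivy.
    At ivy: go left to hop.
      hop is a leaf — visit hop.
    At ivy: no right child.
    Visit ivy.
  Visit iris.
Visit rose.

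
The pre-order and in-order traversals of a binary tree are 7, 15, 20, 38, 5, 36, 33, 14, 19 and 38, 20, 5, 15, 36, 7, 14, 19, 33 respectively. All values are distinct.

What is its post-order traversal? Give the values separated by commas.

The first element of pre-order is the root; it splits in-order into left and right subtrees.
Root 7: left subtree has 5 nodes {38, 20, 5, 15, 36}, right has 3 {14, 19, 33}.
  Root 15: left subtree has 3 nodes {38, 20, 5}, right has 1 {36}.
    Root 20: left subtree has 1 node {38}, right has 1 {5}.
  Root 33: left subtree has 2 nodes {14, 19}, right has 0 { }.
    Root 14: left subtree has 0 nodes { }, right has 1 {19}.

38, 5, 20, 36, 15, 19, 14, 33, 7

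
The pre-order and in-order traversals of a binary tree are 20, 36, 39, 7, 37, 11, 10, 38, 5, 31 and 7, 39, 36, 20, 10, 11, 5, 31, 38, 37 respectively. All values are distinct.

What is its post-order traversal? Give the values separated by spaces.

The first element of pre-order is the root; it splits in-order into left and right subtrees.
Root 20: left subtree has 3 nodes {7, 39, 36}, right has 6 {10, 11, 5, 31, 38, 37}.
  Root 36: left subtree has 2 nodes {7, 39}, right has 0 { }.
    Root 39: left subtree has 1 node {7}, right has 0 { }.
  Root 37: left subtree has 5 nodes {10, 11, 5, 31, 38}, right has 0 { }.
    Root 11: left subtree has 1 node {10}, right has 3 {5, 31, 38}.
      Root 38: left subtree has 2 nodes {5, 31}, right has 0 { }.
        Root 5: left subtree has 0 nodes { }, right has 1 {31}.

7 39 36 10 31 5 38 11 37 20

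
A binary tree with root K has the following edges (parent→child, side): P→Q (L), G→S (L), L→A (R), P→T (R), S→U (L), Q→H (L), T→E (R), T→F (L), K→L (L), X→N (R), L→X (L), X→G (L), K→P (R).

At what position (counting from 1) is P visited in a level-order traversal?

Level-order visits nodes level by level from the root, left to right within each level.
Level 0: K
Level 1: L, P
Level 2: X, A, Q, T
Level 3: G, N, H, F, E
Level 4: S
Level 5: U
Full level-order sequence: K, L, P, X, A, Q, T, G, N, H, F, E, S, U.

3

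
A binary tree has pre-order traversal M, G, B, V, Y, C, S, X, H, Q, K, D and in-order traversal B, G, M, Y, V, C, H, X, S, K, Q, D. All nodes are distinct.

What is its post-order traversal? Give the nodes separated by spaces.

The first element of pre-order is the root; it splits in-order into left and right subtrees.
Root M: left subtree has 2 nodes {B, G}, right has 9 {Y, V, C, H, X, S, K, Q, D}.
  Root G: left subtree has 1 node {B}, right has 0 { }.
  Root V: left subtree has 1 node {Y}, right has 7 {C, H, X, S, K, Q, D}.
    Root C: left subtree has 0 nodes { }, right has 6 {H, X, S, K, Q, D}.
      Root S: left subtree has 2 nodes {H, X}, right has 3 {K, Q, D}.
        Root X: left subtree has 1 node {H}, right has 0 { }.
        Root Q: left subtree has 1 node {K}, right has 1 {D}.

B G Y H X K D Q S C V M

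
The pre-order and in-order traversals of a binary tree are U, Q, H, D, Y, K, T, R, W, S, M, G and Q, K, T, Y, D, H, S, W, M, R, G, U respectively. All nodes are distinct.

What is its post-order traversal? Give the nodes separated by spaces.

T K Y D S M W G R H Q U

The first element of pre-order is the root; it splits in-order into left and right subtrees.
Root U: left subtree has 11 nodes {Q, K, T, Y, D, H, S, W, M, R, G}, right has 0 { }.
  Root Q: left subtree has 0 nodes { }, right has 10 {K, T, Y, D, H, S, W, M, R, G}.
    Root H: left subtree has 4 nodes {K, T, Y, D}, right has 5 {S, W, M, R, G}.
      Root D: left subtree has 3 nodes {K, T, Y}, right has 0 { }.
        Root Y: left subtree has 2 nodes {K, T}, right has 0 { }.
          Root K: left subtree has 0 nodes { }, right has 1 {T}.
      Root R: left subtree has 3 nodes {S, W, M}, right has 1 {G}.
        Root W: left subtree has 1 node {S}, right has 1 {M}.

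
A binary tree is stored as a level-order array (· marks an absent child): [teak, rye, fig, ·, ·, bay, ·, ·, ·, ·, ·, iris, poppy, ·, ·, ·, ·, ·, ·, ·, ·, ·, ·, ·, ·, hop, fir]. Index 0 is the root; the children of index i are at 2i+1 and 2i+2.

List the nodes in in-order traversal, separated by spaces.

rye teak iris bay hop poppy fir fig

In-order visits the left subtree, then the node, then the right subtree.
At teak: go left to rye.
  rye is a leaf — visit rye.
Visit teak.
At teak: go right to fig.
  At fig: go left to bay.
    At bay: go left to iris.
      iris is a leaf — visit iris.
    Visit bay.
    At bay: go right to poppy.
      At poppy: go left to hop.
        hop is a leaf — visit hop.
      Visit poppy.
      At poppy: go right to fir.
        fir is a leaf — visit fir.
  Visit fig.
  At fig: no right child.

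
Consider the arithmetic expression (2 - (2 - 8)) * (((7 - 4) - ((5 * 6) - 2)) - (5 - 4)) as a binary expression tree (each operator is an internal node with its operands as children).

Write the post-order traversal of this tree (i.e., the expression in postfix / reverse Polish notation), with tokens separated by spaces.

2 2 8 - - 7 4 - 5 6 * 2 - - 5 4 - - *

Post-order on an expression tree gives postfix notation: for each operator, emit left operand, right operand, then the operator.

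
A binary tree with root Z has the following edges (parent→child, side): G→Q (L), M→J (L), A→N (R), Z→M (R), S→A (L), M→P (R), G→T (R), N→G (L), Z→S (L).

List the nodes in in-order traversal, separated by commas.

A, Q, G, T, N, S, Z, J, M, P

In-order visits the left subtree, then the node, then the right subtree.
At Z: go left to S.
  At S: go left to A.
    At A: no left child.
    Visit A.
    At A: go right to N.
      At N: go left to G.
        At G: go left to Q.
          Q is a leaf — visit Q.
        Visit G.
        At G: go right to T.
          T is a leaf — visit T.
      Visit N.
      At N: no right child.
  Visit S.
  At S: no right child.
Visit Z.
At Z: go right to M.
  At M: go left to J.
    J is a leaf — visit J.
  Visit M.
  At M: go right to P.
    P is a leaf — visit P.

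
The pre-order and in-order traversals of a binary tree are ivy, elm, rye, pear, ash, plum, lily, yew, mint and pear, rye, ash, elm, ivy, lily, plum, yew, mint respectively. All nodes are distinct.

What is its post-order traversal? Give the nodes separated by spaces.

pear ash rye elm lily mint yew plum ivy

The first element of pre-order is the root; it splits in-order into left and right subtrees.
Root ivy: left subtree has 4 nodes {pear, rye, ash, elm}, right has 4 {lily, plum, yew, mint}.
  Root elm: left subtree has 3 nodes {pear, rye, ash}, right has 0 { }.
    Root rye: left subtree has 1 node {pear}, right has 1 {ash}.
  Root plum: left subtree has 1 node {lily}, right has 2 {yew, mint}.
    Root yew: left subtree has 0 nodes { }, right has 1 {mint}.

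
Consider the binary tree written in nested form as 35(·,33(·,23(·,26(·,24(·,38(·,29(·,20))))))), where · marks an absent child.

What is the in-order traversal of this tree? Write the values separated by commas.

In-order visits the left subtree, then the node, then the right subtree.
At 35: no left child.
Visit 35.
At 35: go right to 33.
  At 33: no left child.
  Visit 33.
  At 33: go right to 23.
    At 23: no left child.
    Visit 23.
    At 23: go right to 26.
      At 26: no left child.
      Visit 26.
      At 26: go right to 24.
        At 24: no left child.
        Visit 24.
        At 24: go right to 38.
          At 38: no left child.
          Visit 38.
          At 38: go right to 29.
            At 29: no left child.
            Visit 29.
            At 29: go right to 20.
              20 is a leaf — visit 20.

35, 33, 23, 26, 24, 38, 29, 20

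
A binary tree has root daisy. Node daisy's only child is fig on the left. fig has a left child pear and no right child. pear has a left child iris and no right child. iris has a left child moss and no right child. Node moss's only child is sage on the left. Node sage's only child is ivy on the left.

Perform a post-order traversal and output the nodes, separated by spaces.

Post-order visits the left subtree, then the right subtree, then the node.
At daisy: go left to fig.
  At fig: go left to pear.
    At pear: go left to iris.
      At iris: go left to moss.
        At moss: go left to sage.
          At sage: go left to ivy.
            ivy is a leaf — visit ivy.
          At sage: no right child.
          Visit sage.
        At moss: no right child.
        Visit moss.
      At iris: no right child.
      Visit iris.
    At pear: no right child.
    Visit pear.
  At fig: no right child.
  Visit fig.
At daisy: no right child.
Visit daisy.

ivy sage moss iris pear fig daisy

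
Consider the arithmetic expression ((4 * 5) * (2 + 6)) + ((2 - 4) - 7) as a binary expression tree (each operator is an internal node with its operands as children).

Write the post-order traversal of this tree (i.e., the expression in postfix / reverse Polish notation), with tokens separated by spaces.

4 5 * 2 6 + * 2 4 - 7 - +

Post-order on an expression tree gives postfix notation: for each operator, emit left operand, right operand, then the operator.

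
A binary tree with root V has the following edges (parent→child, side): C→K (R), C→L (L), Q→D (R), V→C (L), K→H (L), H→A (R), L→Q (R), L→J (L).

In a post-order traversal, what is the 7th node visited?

Post-order visits the left subtree, then the right subtree, then the node.
At V: go left to C.
  At C: go left to L.
    At L: go left to J.
      J is a leaf — visit J.
    At L: go right to Q.
      At Q: no left child.
      At Q: go right to D.
        D is a leaf — visit D.
      Visit Q.
    Visit L.
  At C: go right to K.
    At K: go left to H.
      At H: no left child.
      At H: go right to A.
        A is a leaf — visit A.
      Visit H.
    At K: no right child.
    Visit K.
  Visit C.
At V: no right child.
Visit V.
Full post-order sequence: J, D, Q, L, A, H, K, C, V.

K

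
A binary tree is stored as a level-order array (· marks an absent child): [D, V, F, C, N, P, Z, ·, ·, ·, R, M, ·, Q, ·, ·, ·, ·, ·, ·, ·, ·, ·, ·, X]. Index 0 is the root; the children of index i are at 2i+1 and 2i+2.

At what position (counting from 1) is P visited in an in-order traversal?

8

In-order visits the left subtree, then the node, then the right subtree.
At D: go left to V.
  At V: go left to C.
    C is a leaf — visit C.
  Visit V.
  At V: go right to N.
    At N: no left child.
    Visit N.
    At N: go right to R.
      R is a leaf — visit R.
Visit D.
At D: go right to F.
  At F: go left to P.
    At P: go left to M.
      At M: no left child.
      Visit M.
      At M: go right to X.
        X is a leaf — visit X.
    Visit P.
    At P: no right child.
  Visit F.
  At F: go right to Z.
    At Z: go left to Q.
      Q is a leaf — visit Q.
    Visit Z.
    At Z: no right child.
Full in-order sequence: C, V, N, R, D, M, X, P, F, Q, Z.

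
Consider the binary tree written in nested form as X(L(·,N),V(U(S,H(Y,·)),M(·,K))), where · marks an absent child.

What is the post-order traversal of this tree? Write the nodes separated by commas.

Post-order visits the left subtree, then the right subtree, then the node.
At X: go left to L.
  At L: no left child.
  At L: go right to N.
    N is a leaf — visit N.
  Visit L.
At X: go right to V.
  At V: go left to U.
    At U: go left to S.
      S is a leaf — visit S.
    At U: go right to H.
      At H: go left to Y.
        Y is a leaf — visit Y.
      At H: no right child.
      Visit H.
    Visit U.
  At V: go right to M.
    At M: no left child.
    At M: go right to K.
      K is a leaf — visit K.
    Visit M.
  Visit V.
Visit X.

N, L, S, Y, H, U, K, M, V, X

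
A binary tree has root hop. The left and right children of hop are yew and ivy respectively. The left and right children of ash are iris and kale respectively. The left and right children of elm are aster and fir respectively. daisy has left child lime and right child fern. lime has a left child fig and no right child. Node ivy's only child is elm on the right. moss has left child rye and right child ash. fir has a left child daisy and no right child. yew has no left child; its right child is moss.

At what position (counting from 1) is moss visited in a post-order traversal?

5

Post-order visits the left subtree, then the right subtree, then the node.
At hop: go left to yew.
  At yew: no left child.
  At yew: go right to moss.
    At moss: go left to rye.
      rye is a leaf — visit rye.
    At moss: go right to ash.
      At ash: go left to iris.
        iris is a leaf — visit iris.
      At ash: go right to kale.
        kale is a leaf — visit kale.
      Visit ash.
    Visit moss.
  Visit yew.
At hop: go right to ivy.
  At ivy: no left child.
  At ivy: go right to elm.
    At elm: go left to aster.
      aster is a leaf — visit aster.
    At elm: go right to fir.
      At fir: go left to daisy.
        At daisy: go left to lime.
          At lime: go left to fig.
            fig is a leaf — visit fig.
          At lime: no right child.
          Visit lime.
        At daisy: go right to fern.
          fern is a leaf — visit fern.
        Visit daisy.
      At fir: no right child.
      Visit fir.
    Visit elm.
  Visit ivy.
Visit hop.
Full post-order sequence: rye, iris, kale, ash, moss, yew, aster, fig, lime, fern, daisy, fir, elm, ivy, hop.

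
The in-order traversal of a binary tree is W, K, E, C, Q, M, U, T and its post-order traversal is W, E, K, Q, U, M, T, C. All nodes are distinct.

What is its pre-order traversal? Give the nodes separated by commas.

The last element of post-order is the root; it splits in-order into left and right subtrees.
Root C: left subtree has 3 nodes {W, K, E}, right has 4 {Q, M, U, T}.
  Root K: left subtree has 1 node {W}, right has 1 {E}.
  Root T: left subtree has 3 nodes {Q, M, U}, right has 0 { }.
    Root M: left subtree has 1 node {Q}, right has 1 {U}.

C, K, W, E, T, M, Q, U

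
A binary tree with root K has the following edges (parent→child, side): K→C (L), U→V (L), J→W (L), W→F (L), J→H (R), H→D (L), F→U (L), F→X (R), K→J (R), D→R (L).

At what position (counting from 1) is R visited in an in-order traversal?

9

In-order visits the left subtree, then the node, then the right subtree.
At K: go left to C.
  C is a leaf — visit C.
Visit K.
At K: go right to J.
  At J: go left to W.
    At W: go left to F.
      At F: go left to U.
        At U: go left to V.
          V is a leaf — visit V.
        Visit U.
        At U: no right child.
      Visit F.
      At F: go right to X.
        X is a leaf — visit X.
    Visit W.
    At W: no right child.
  Visit J.
  At J: go right to H.
    At H: go left to D.
      At D: go left to R.
        R is a leaf — visit R.
      Visit D.
      At D: no right child.
    Visit H.
    At H: no right child.
Full in-order sequence: C, K, V, U, F, X, W, J, R, D, H.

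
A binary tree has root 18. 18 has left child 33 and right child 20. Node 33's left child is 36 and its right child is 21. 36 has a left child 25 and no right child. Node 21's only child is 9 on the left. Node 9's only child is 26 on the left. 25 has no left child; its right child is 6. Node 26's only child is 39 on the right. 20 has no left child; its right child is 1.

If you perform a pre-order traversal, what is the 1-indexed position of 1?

11

Pre-order visits the node, then its left subtree, then its right subtree.
Visit 18.
At 18: go left to 33.
  Visit 33.
  At 33: go left to 36.
    Visit 36.
    At 36: go left to 25.
      Visit 25.
      At 25: no left child.
      At 25: go right to 6.
        6 is a leaf — visit 6.
    At 36: no right child.
  At 33: go right to 21.
    Visit 21.
    At 21: go left to 9.
      Visit 9.
      At 9: go left to 26.
        Visit 26.
        At 26: no left child.
        At 26: go right to 39.
          39 is a leaf — visit 39.
      At 9: no right child.
    At 21: no right child.
At 18: go right to 20.
  Visit 20.
  At 20: no left child.
  At 20: go right to 1.
    1 is a leaf — visit 1.
Full pre-order sequence: 18, 33, 36, 25, 6, 21, 9, 26, 39, 20, 1.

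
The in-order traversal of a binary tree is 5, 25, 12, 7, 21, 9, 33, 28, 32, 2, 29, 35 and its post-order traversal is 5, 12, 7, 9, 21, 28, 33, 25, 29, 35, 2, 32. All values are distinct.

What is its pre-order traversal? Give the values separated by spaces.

32 25 5 33 21 7 12 9 28 2 35 29

The last element of post-order is the root; it splits in-order into left and right subtrees.
Root 32: left subtree has 8 nodes {5, 25, 12, 7, 21, 9, 33, 28}, right has 3 {2, 29, 35}.
  Root 25: left subtree has 1 node {5}, right has 6 {12, 7, 21, 9, 33, 28}.
    Root 33: left subtree has 4 nodes {12, 7, 21, 9}, right has 1 {28}.
      Root 21: left subtree has 2 nodes {12, 7}, right has 1 {9}.
        Root 7: left subtree has 1 node {12}, right has 0 { }.
  Root 2: left subtree has 0 nodes { }, right has 2 {29, 35}.
    Root 35: left subtree has 1 node {29}, right has 0 { }.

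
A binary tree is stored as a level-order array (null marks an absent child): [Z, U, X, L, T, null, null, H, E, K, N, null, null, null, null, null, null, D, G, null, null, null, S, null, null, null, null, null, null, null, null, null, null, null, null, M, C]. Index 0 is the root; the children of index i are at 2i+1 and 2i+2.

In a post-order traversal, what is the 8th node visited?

K

Post-order visits the left subtree, then the right subtree, then the node.
At Z: go left to U.
  At U: go left to L.
    At L: go left to H.
      H is a leaf — visit H.
    At L: go right to E.
      At E: go left to D.
        At D: go left to M.
          M is a leaf — visit M.
        At D: go right to C.
          C is a leaf — visit C.
        Visit D.
      At E: go right to G.
        G is a leaf — visit G.
      Visit E.
    Visit L.
  At U: go right to T.
    At T: go left to K.
      K is a leaf — visit K.
    At T: go right to N.
      At N: no left child.
      At N: go right to S.
        S is a leaf — visit S.
      Visit N.
    Visit T.
  Visit U.
At Z: go right to X.
  X is a leaf — visit X.
Visit Z.
Full post-order sequence: H, M, C, D, G, E, L, K, S, N, T, U, X, Z.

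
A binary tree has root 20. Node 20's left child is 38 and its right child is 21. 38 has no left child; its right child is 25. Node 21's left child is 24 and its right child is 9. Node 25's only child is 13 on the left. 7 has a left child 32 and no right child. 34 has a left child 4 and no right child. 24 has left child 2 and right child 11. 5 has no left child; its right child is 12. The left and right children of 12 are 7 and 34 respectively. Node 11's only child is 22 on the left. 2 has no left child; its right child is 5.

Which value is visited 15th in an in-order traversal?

21

In-order visits the left subtree, then the node, then the right subtree.
At 20: go left to 38.
  At 38: no left child.
  Visit 38.
  At 38: go right to 25.
    At 25: go left to 13.
      13 is a leaf — visit 13.
    Visit 25.
    At 25: no right child.
Visit 20.
At 20: go right to 21.
  At 21: go left to 24.
    At 24: go left to 2.
      At 2: no left child.
      Visit 2.
      At 2: go right to 5.
        At 5: no left child.
        Visit 5.
        At 5: go right to 12.
          At 12: go left to 7.
            At 7: go left to 32.
              32 is a leaf — visit 32.
            Visit 7.
            At 7: no right child.
          Visit 12.
          At 12: go right to 34.
            At 34: go left to 4.
              4 is a leaf — visit 4.
            Visit 34.
            At 34: no right child.
    Visit 24.
    At 24: go right to 11.
      At 11: go left to 22.
        22 is a leaf — visit 22.
      Visit 11.
      At 11: no right child.
  Visit 21.
  At 21: go right to 9.
    9 is a leaf — visit 9.
Full in-order sequence: 38, 13, 25, 20, 2, 5, 32, 7, 12, 4, 34, 24, 22, 11, 21, 9.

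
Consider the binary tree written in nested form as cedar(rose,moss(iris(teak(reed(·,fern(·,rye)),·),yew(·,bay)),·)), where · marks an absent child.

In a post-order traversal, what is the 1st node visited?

rose

Post-order visits the left subtree, then the right subtree, then the node.
At cedar: go left to rose.
  rose is a leaf — visit rose.
At cedar: go right to moss.
  At moss: go left to iris.
    At iris: go left to teak.
      At teak: go left to reed.
        At reed: no left child.
        At reed: go right to fern.
          At fern: no left child.
          At fern: go right to rye.
            rye is a leaf — visit rye.
          Visit fern.
        Visit reed.
      At teak: no right child.
      Visit teak.
    At iris: go right to yew.
      At yew: no left child.
      At yew: go right to bay.
        bay is a leaf — visit bay.
      Visit yew.
    Visit iris.
  At moss: no right child.
  Visit moss.
Visit cedar.
Full post-order sequence: rose, rye, fern, reed, teak, bay, yew, iris, moss, cedar.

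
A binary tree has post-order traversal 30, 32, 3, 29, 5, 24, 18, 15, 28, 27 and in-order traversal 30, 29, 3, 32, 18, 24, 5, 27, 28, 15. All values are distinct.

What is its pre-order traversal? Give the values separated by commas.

The last element of post-order is the root; it splits in-order into left and right subtrees.
Root 27: left subtree has 7 nodes {30, 29, 3, 32, 18, 24, 5}, right has 2 {28, 15}.
  Root 18: left subtree has 4 nodes {30, 29, 3, 32}, right has 2 {24, 5}.
    Root 29: left subtree has 1 node {30}, right has 2 {3, 32}.
      Root 3: left subtree has 0 nodes { }, right has 1 {32}.
    Root 24: left subtree has 0 nodes { }, right has 1 {5}.
  Root 28: left subtree has 0 nodes { }, right has 1 {15}.

27, 18, 29, 30, 3, 32, 24, 5, 28, 15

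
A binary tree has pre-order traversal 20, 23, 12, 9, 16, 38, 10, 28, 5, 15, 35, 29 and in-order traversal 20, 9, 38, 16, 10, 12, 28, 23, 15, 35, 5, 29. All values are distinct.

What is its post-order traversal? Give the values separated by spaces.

The first element of pre-order is the root; it splits in-order into left and right subtrees.
Root 20: left subtree has 0 nodes { }, right has 11 {9, 38, 16, 10, 12, 28, 23, 15, 35, 5, 29}.
  Root 23: left subtree has 6 nodes {9, 38, 16, 10, 12, 28}, right has 4 {15, 35, 5, 29}.
    Root 12: left subtree has 4 nodes {9, 38, 16, 10}, right has 1 {28}.
      Root 9: left subtree has 0 nodes { }, right has 3 {38, 16, 10}.
        Root 16: left subtree has 1 node {38}, right has 1 {10}.
    Root 5: left subtree has 2 nodes {15, 35}, right has 1 {29}.
      Root 15: left subtree has 0 nodes { }, right has 1 {35}.

38 10 16 9 28 12 35 15 29 5 23 20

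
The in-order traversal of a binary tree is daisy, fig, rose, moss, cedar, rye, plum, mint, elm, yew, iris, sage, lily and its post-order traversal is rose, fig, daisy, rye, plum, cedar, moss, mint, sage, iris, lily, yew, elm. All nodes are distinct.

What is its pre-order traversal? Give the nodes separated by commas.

elm, mint, moss, daisy, fig, rose, cedar, plum, rye, yew, lily, iris, sage

The last element of post-order is the root; it splits in-order into left and right subtrees.
Root elm: left subtree has 8 nodes {daisy, fig, rose, moss, cedar, rye, plum, mint}, right has 4 {yew, iris, sage, lily}.
  Root mint: left subtree has 7 nodes {daisy, fig, rose, moss, cedar, rye, plum}, right has 0 { }.
    Root moss: left subtree has 3 nodes {daisy, fig, rose}, right has 3 {cedar, rye, plum}.
      Root daisy: left subtree has 0 nodes { }, right has 2 {fig, rose}.
        Root fig: left subtree has 0 nodes { }, right has 1 {rose}.
      Root cedar: left subtree has 0 nodes { }, right has 2 {rye, plum}.
        Root plum: left subtree has 1 node {rye}, right has 0 { }.
  Root yew: left subtree has 0 nodes { }, right has 3 {iris, sage, lily}.
    Root lily: left subtree has 2 nodes {iris, sage}, right has 0 { }.
      Root iris: left subtree has 0 nodes { }, right has 1 {sage}.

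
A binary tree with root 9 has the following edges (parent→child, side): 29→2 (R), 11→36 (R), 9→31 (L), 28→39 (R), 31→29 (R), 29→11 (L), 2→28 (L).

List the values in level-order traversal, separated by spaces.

9 31 29 11 2 36 28 39

Level-order visits nodes level by level from the root, left to right within each level.
Level 0: 9
Level 1: 31
Level 2: 29
Level 3: 11, 2
Level 4: 36, 28
Level 5: 39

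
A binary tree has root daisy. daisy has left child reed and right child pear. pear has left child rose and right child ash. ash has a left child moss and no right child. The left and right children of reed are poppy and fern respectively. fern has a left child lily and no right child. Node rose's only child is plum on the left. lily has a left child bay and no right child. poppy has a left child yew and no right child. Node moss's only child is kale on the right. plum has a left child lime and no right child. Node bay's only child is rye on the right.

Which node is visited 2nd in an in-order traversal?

poppy

In-order visits the left subtree, then the node, then the right subtree.
At daisy: go left to reed.
  At reed: go left to poppy.
    At poppy: go left to yew.
      yew is a leaf — visit yew.
    Visit poppy.
    At poppy: no right child.
  Visit reed.
  At reed: go right to fern.
    At fern: go left to lily.
      At lily: go left to bay.
        At bay: no left child.
        Visit bay.
        At bay: go right to rye.
          rye is a leaf — visit rye.
      Visit lily.
      At lily: no right child.
    Visit fern.
    At fern: no right child.
Visit daisy.
At daisy: go right to pear.
  At pear: go left to rose.
    At rose: go left to plum.
      At plum: go left to lime.
        lime is a leaf — visit lime.
      Visit plum.
      At plum: no right child.
    Visit rose.
    At rose: no right child.
  Visit pear.
  At pear: go right to ash.
    At ash: go left to moss.
      At moss: no left child.
      Visit moss.
      At moss: go right to kale.
        kale is a leaf — visit kale.
    Visit ash.
    At ash: no right child.
Full in-order sequence: yew, poppy, reed, bay, rye, lily, fern, daisy, lime, plum, rose, pear, moss, kale, ash.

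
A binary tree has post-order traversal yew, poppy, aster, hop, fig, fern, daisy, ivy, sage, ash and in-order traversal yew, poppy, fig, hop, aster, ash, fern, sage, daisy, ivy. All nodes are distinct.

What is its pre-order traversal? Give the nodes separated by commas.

ash, fig, poppy, yew, hop, aster, sage, fern, ivy, daisy

The last element of post-order is the root; it splits in-order into left and right subtrees.
Root ash: left subtree has 5 nodes {yew, poppy, fig, hop, aster}, right has 4 {fern, sage, daisy, ivy}.
  Root fig: left subtree has 2 nodes {yew, poppy}, right has 2 {hop, aster}.
    Root poppy: left subtree has 1 node {yew}, right has 0 { }.
    Root hop: left subtree has 0 nodes { }, right has 1 {aster}.
  Root sage: left subtree has 1 node {fern}, right has 2 {daisy, ivy}.
    Root ivy: left subtree has 1 node {daisy}, right has 0 { }.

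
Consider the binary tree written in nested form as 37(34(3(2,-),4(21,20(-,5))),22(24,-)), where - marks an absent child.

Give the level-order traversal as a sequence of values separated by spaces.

37 34 22 3 4 24 2 21 20 5

Level-order visits nodes level by level from the root, left to right within each level.
Level 0: 37
Level 1: 34, 22
Level 2: 3, 4, 24
Level 3: 2, 21, 20
Level 4: 5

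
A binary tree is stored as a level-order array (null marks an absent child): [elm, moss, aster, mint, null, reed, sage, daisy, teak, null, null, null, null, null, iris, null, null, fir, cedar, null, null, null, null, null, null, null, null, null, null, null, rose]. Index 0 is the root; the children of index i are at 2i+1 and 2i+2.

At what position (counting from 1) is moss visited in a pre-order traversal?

2

Pre-order visits the node, then its left subtree, then its right subtree.
Visit elm.
At elm: go left to moss.
  Visit moss.
  At moss: go left to mint.
    Visit mint.
    At mint: go left to daisy.
      daisy is a leaf — visit daisy.
    At mint: go right to teak.
      Visit teak.
      At teak: go left to fir.
        fir is a leaf — visit fir.
      At teak: go right to cedar.
        cedar is a leaf — visit cedar.
  At moss: no right child.
At elm: go right to aster.
  Visit aster.
  At aster: go left to reed.
    reed is a leaf — visit reed.
  At aster: go right to sage.
    Visit sage.
    At sage: no left child.
    At sage: go right to iris.
      Visit iris.
      At iris: no left child.
      At iris: go right to rose.
        rose is a leaf — visit rose.
Full pre-order sequence: elm, moss, mint, daisy, teak, fir, cedar, aster, reed, sage, iris, rose.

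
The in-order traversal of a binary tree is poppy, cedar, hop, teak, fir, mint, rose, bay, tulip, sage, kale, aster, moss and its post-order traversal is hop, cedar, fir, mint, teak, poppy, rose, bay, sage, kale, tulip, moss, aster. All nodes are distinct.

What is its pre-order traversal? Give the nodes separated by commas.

The last element of post-order is the root; it splits in-order into left and right subtrees.
Root aster: left subtree has 11 nodes {poppy, cedar, hop, teak, fir, mint, rose, bay, tulip, sage, kale}, right has 1 {moss}.
  Root tulip: left subtree has 8 nodes {poppy, cedar, hop, teak, fir, mint, rose, bay}, right has 2 {sage, kale}.
    Root bay: left subtree has 7 nodes {poppy, cedar, hop, teak, fir, mint, rose}, right has 0 { }.
      Root rose: left subtree has 6 nodes {poppy, cedar, hop, teak, fir, mint}, right has 0 { }.
        Root poppy: left subtree has 0 nodes { }, right has 5 {cedar, hop, teak, fir, mint}.
          Root teak: left subtree has 2 nodes {cedar, hop}, right has 2 {fir, mint}.
            Root cedar: left subtree has 0 nodes { }, right has 1 {hop}.
            Root mint: left subtree has 1 node {fir}, right has 0 { }.
    Root kale: left subtree has 1 node {sage}, right has 0 { }.

aster, tulip, bay, rose, poppy, teak, cedar, hop, mint, fir, kale, sage, moss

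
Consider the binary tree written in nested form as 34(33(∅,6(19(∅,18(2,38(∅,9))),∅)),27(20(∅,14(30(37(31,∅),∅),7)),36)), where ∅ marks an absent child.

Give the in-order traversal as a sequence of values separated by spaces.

33 19 2 18 38 9 6 34 20 31 37 30 14 7 27 36

In-order visits the left subtree, then the node, then the right subtree.
At 34: go left to 33.
  At 33: no left child.
  Visit 33.
  At 33: go right to 6.
    At 6: go left to 19.
      At 19: no left child.
      Visit 19.
      At 19: go right to 18.
        At 18: go left to 2.
          2 is a leaf — visit 2.
        Visit 18.
        At 18: go right to 38.
          At 38: no left child.
          Visit 38.
          At 38: go right to 9.
            9 is a leaf — visit 9.
    Visit 6.
    At 6: no right child.
Visit 34.
At 34: go right to 27.
  At 27: go left to 20.
    At 20: no left child.
    Visit 20.
    At 20: go right to 14.
      At 14: go left to 30.
        At 30: go left to 37.
          At 37: go left to 31.
            31 is a leaf — visit 31.
          Visit 37.
          At 37: no right child.
        Visit 30.
        At 30: no right child.
      Visit 14.
      At 14: go right to 7.
        7 is a leaf — visit 7.
  Visit 27.
  At 27: go right to 36.
    36 is a leaf — visit 36.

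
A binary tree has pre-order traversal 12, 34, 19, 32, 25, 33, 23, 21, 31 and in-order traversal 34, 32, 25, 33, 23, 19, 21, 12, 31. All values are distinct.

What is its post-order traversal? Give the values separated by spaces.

The first element of pre-order is the root; it splits in-order into left and right subtrees.
Root 12: left subtree has 7 nodes {34, 32, 25, 33, 23, 19, 21}, right has 1 {31}.
  Root 34: left subtree has 0 nodes { }, right has 6 {32, 25, 33, 23, 19, 21}.
    Root 19: left subtree has 4 nodes {32, 25, 33, 23}, right has 1 {21}.
      Root 32: left subtree has 0 nodes { }, right has 3 {25, 33, 23}.
        Root 25: left subtree has 0 nodes { }, right has 2 {33, 23}.
          Root 33: left subtree has 0 nodes { }, right has 1 {23}.

23 33 25 32 21 19 34 31 12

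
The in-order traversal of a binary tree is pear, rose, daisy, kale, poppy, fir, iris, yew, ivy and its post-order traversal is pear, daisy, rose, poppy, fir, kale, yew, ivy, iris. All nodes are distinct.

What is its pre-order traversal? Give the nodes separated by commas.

iris, kale, rose, pear, daisy, fir, poppy, ivy, yew

The last element of post-order is the root; it splits in-order into left and right subtrees.
Root iris: left subtree has 6 nodes {pear, rose, daisy, kale, poppy, fir}, right has 2 {yew, ivy}.
  Root kale: left subtree has 3 nodes {pear, rose, daisy}, right has 2 {poppy, fir}.
    Root rose: left subtree has 1 node {pear}, right has 1 {daisy}.
    Root fir: left subtree has 1 node {poppy}, right has 0 { }.
  Root ivy: left subtree has 1 node {yew}, right has 0 { }.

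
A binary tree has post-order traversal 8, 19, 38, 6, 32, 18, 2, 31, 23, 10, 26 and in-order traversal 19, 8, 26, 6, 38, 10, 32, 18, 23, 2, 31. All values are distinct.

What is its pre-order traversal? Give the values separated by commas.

The last element of post-order is the root; it splits in-order into left and right subtrees.
Root 26: left subtree has 2 nodes {19, 8}, right has 8 {6, 38, 10, 32, 18, 23, 2, 31}.
  Root 19: left subtree has 0 nodes { }, right has 1 {8}.
  Root 10: left subtree has 2 nodes {6, 38}, right has 5 {32, 18, 23, 2, 31}.
    Root 6: left subtree has 0 nodes { }, right has 1 {38}.
    Root 23: left subtree has 2 nodes {32, 18}, right has 2 {2, 31}.
      Root 18: left subtree has 1 node {32}, right has 0 { }.
      Root 31: left subtree has 1 node {2}, right has 0 { }.

26, 19, 8, 10, 6, 38, 23, 18, 32, 31, 2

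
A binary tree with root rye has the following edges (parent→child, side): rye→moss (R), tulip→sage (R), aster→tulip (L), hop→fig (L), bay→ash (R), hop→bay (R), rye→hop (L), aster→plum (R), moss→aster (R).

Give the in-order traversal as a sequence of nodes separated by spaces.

fig hop bay ash rye moss tulip sage aster plum

In-order visits the left subtree, then the node, then the right subtree.
At rye: go left to hop.
  At hop: go left to fig.
    fig is a leaf — visit fig.
  Visit hop.
  At hop: go right to bay.
    At bay: no left child.
    Visit bay.
    At bay: go right to ash.
      ash is a leaf — visit ash.
Visit rye.
At rye: go right to moss.
  At moss: no left child.
  Visit moss.
  At moss: go right to aster.
    At aster: go left to tulip.
      At tulip: no left child.
      Visit tulip.
      At tulip: go right to sage.
        sage is a leaf — visit sage.
    Visit aster.
    At aster: go right to plum.
      plum is a leaf — visit plum.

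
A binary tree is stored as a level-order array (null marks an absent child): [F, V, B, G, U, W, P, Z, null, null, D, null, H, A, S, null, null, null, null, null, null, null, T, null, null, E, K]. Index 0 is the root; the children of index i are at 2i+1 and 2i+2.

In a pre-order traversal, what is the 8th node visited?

B

Pre-order visits the node, then its left subtree, then its right subtree.
Visit F.
At F: go left to V.
  Visit V.
  At V: go left to G.
    Visit G.
    At G: go left to Z.
      Z is a leaf — visit Z.
    At G: no right child.
  At V: go right to U.
    Visit U.
    At U: no left child.
    At U: go right to D.
      Visit D.
      At D: no left child.
      At D: go right to T.
        T is a leaf — visit T.
At F: go right to B.
  Visit B.
  At B: go left to W.
    Visit W.
    At W: no left child.
    At W: go right to H.
      Visit H.
      At H: go left to E.
        E is a leaf — visit E.
      At H: go right to K.
        K is a leaf — visit K.
  At B: go right to P.
    Visit P.
    At P: go left to A.
      A is a leaf — visit A.
    At P: go right to S.
      S is a leaf — visit S.
Full pre-order sequence: F, V, G, Z, U, D, T, B, W, H, E, K, P, A, S.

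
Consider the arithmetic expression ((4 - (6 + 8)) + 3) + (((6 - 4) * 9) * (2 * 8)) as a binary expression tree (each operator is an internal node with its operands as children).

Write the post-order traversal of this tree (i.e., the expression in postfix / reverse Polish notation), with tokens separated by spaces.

Post-order on an expression tree gives postfix notation: for each operator, emit left operand, right operand, then the operator.

4 6 8 + - 3 + 6 4 - 9 * 2 8 * * +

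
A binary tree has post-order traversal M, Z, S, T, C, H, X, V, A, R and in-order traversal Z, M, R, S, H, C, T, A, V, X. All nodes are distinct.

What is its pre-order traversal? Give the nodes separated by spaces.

R Z M A H S C T V X

The last element of post-order is the root; it splits in-order into left and right subtrees.
Root R: left subtree has 2 nodes {Z, M}, right has 7 {S, H, C, T, A, V, X}.
  Root Z: left subtree has 0 nodes { }, right has 1 {M}.
  Root A: left subtree has 4 nodes {S, H, C, T}, right has 2 {V, X}.
    Root H: left subtree has 1 node {S}, right has 2 {C, T}.
      Root C: left subtree has 0 nodes { }, right has 1 {T}.
    Root V: left subtree has 0 nodes { }, right has 1 {X}.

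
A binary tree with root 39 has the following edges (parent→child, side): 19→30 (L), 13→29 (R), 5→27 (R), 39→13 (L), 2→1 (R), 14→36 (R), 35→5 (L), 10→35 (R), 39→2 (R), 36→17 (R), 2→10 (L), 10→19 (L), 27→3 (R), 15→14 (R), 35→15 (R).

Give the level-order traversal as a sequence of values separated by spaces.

39 13 2 29 10 1 19 35 30 5 15 27 14 3 36 17

Level-order visits nodes level by level from the root, left to right within each level.
Level 0: 39
Level 1: 13, 2
Level 2: 29, 10, 1
Level 3: 19, 35
Level 4: 30, 5, 15
Level 5: 27, 14
Level 6: 3, 36
Level 7: 17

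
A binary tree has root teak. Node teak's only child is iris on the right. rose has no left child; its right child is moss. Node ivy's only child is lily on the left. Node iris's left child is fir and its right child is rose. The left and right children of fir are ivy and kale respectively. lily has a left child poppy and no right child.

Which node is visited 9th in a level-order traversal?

Level-order visits nodes level by level from the root, left to right within each level.
Level 0: teak
Level 1: iris
Level 2: fir, rose
Level 3: ivy, kale, moss
Level 4: lily
Level 5: poppy
Full level-order sequence: teak, iris, fir, rose, ivy, kale, moss, lily, poppy.

poppy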